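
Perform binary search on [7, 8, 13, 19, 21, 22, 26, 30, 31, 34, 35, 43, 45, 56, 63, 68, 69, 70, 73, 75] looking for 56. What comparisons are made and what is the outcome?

Binary search for 56 in [7, 8, 13, 19, 21, 22, 26, 30, 31, 34, 35, 43, 45, 56, 63, 68, 69, 70, 73, 75]:

lo=0, hi=19, mid=9, arr[mid]=34 -> 34 < 56, search right half
lo=10, hi=19, mid=14, arr[mid]=63 -> 63 > 56, search left half
lo=10, hi=13, mid=11, arr[mid]=43 -> 43 < 56, search right half
lo=12, hi=13, mid=12, arr[mid]=45 -> 45 < 56, search right half
lo=13, hi=13, mid=13, arr[mid]=56 -> Found target at index 13!

Binary search finds 56 at index 13 after 5 comparisons. The search repeatedly halves the search space by comparing with the middle element.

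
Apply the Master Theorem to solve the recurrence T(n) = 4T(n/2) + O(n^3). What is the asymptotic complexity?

Master Theorem for T(n) = 4T(n/2) + O(n^3):

a = 4, b = 2, c = 3
log_b(a) = log_2(4) = 2.0000

Case 3: c = 3 > log_2(4) = 2.0000
T(n) = O(n^3) = O(n^3)

For T(n) = 4T(n/2) + O(n^3): log_2(4) = 2.0000. This is Case 3 of the Master Theorem (c > log_b(a), work dominated by root), giving O(n^3).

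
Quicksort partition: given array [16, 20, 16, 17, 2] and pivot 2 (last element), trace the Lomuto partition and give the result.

Lomuto partition with pivot = 2:

Initial array: [16, 20, 16, 17, 2]

arr[0]=16 > 2: no swap
arr[1]=20 > 2: no swap
arr[2]=16 > 2: no swap
arr[3]=17 > 2: no swap

Place pivot at position 0: [2, 20, 16, 17, 16]
Pivot position: 0

After partitioning with pivot 2, the array becomes [2, 20, 16, 17, 16]. The pivot is placed at index 0. All elements to the left of the pivot are <= 2, and all elements to the right are > 2.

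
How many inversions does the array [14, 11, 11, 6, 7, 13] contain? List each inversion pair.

Finding inversions in [14, 11, 11, 6, 7, 13]:

(0, 1): arr[0]=14 > arr[1]=11
(0, 2): arr[0]=14 > arr[2]=11
(0, 3): arr[0]=14 > arr[3]=6
(0, 4): arr[0]=14 > arr[4]=7
(0, 5): arr[0]=14 > arr[5]=13
(1, 3): arr[1]=11 > arr[3]=6
(1, 4): arr[1]=11 > arr[4]=7
(2, 3): arr[2]=11 > arr[3]=6
(2, 4): arr[2]=11 > arr[4]=7

Total inversions: 9

The array has 9 inversion(s): (0,1), (0,2), (0,3), (0,4), (0,5), (1,3), (1,4), (2,3), (2,4). Each pair (i,j) satisfies i < j and arr[i] > arr[j].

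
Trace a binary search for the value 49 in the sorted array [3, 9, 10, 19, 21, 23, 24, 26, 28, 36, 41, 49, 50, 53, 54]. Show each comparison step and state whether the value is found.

Binary search for 49 in [3, 9, 10, 19, 21, 23, 24, 26, 28, 36, 41, 49, 50, 53, 54]:

lo=0, hi=14, mid=7, arr[mid]=26 -> 26 < 49, search right half
lo=8, hi=14, mid=11, arr[mid]=49 -> Found target at index 11!

Binary search finds 49 at index 11 after 2 comparisons. The search repeatedly halves the search space by comparing with the middle element.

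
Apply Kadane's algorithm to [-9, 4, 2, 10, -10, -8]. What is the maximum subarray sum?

Using Kadane's algorithm on [-9, 4, 2, 10, -10, -8]:

Scanning through the array:
Position 1 (value 4): max_ending_here = 4, max_so_far = 4
Position 2 (value 2): max_ending_here = 6, max_so_far = 6
Position 3 (value 10): max_ending_here = 16, max_so_far = 16
Position 4 (value -10): max_ending_here = 6, max_so_far = 16
Position 5 (value -8): max_ending_here = -2, max_so_far = 16

Maximum subarray: [4, 2, 10]
Maximum sum: 16

The maximum subarray is [4, 2, 10] with sum 16. This subarray runs from index 1 to index 3.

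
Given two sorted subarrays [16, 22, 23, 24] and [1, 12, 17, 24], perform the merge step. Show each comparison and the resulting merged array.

Merging process:

Compare 16 vs 1: take 1 from right. Merged: [1]
Compare 16 vs 12: take 12 from right. Merged: [1, 12]
Compare 16 vs 17: take 16 from left. Merged: [1, 12, 16]
Compare 22 vs 17: take 17 from right. Merged: [1, 12, 16, 17]
Compare 22 vs 24: take 22 from left. Merged: [1, 12, 16, 17, 22]
Compare 23 vs 24: take 23 from left. Merged: [1, 12, 16, 17, 22, 23]
Compare 24 vs 24: take 24 from left. Merged: [1, 12, 16, 17, 22, 23, 24]
Append remaining from right: [24]. Merged: [1, 12, 16, 17, 22, 23, 24, 24]

Final merged array: [1, 12, 16, 17, 22, 23, 24, 24]
Total comparisons: 7

The merged array is [1, 12, 16, 17, 22, 23, 24, 24], requiring 7 comparisons. The merge step runs in O(n) time where n is the total number of elements.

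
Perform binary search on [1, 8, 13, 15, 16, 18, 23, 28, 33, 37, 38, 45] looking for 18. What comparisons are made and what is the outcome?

Binary search for 18 in [1, 8, 13, 15, 16, 18, 23, 28, 33, 37, 38, 45]:

lo=0, hi=11, mid=5, arr[mid]=18 -> Found target at index 5!

Binary search finds 18 at index 5 after 1 comparisons. The search repeatedly halves the search space by comparing with the middle element.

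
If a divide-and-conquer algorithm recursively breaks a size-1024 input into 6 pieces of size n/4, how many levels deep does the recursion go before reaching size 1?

For divide and conquer with division factor 4:

Problem sizes at each level:
Level 0: 1024
Level 1: 256
Level 2: 64
Level 3: 16
Level 4: 4
Level 5: 1

The root is level 0 and the size-1 base case is level 5 (the tree spans levels 0 through 5, i.e. 6 levels counting the root), so the depth is the number of divisions: log_4(1024) = 5

The recursion tree depth is log_4(1024) = 5. At each level, the problem size is divided by 4, so it takes 5 divisions to reduce to a base case of size 1. The algorithm makes 6 recursive calls at each level.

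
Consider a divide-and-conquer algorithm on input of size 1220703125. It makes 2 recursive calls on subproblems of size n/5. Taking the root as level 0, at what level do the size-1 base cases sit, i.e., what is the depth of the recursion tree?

For divide and conquer with division factor 5:

Problem sizes at each level:
Level 0: 1220703125
Level 1: 244140625
Level 2: 48828125
Level 3: 9765625
Level 4: 1953125
Level 5: 390625
Level 6: 78125
Level 7: 15625
Level 8: 3125
Level 9: 625
Level 10: 125
Level 11: 25
Level 12: 5
Level 13: 1

The root is level 0 and the size-1 base case is level 13 (the tree spans levels 0 through 13, i.e. 14 levels counting the root), so the depth is the number of divisions: log_5(1220703125) = 13

The recursion tree depth is log_5(1220703125) = 13. At each level, the problem size is divided by 5, so it takes 13 divisions to reduce to a base case of size 1. The algorithm makes 2 recursive calls at each level.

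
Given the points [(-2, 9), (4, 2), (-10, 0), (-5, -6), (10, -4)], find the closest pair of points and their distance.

Computing all pairwise distances among 5 points:

d((-2, 9), (4, 2)) = 9.2195
d((-2, 9), (-10, 0)) = 12.0416
d((-2, 9), (-5, -6)) = 15.2971
d((-2, 9), (10, -4)) = 17.6918
d((4, 2), (-10, 0)) = 14.1421
d((4, 2), (-5, -6)) = 12.0416
d((4, 2), (10, -4)) = 8.4853
d((-10, 0), (-5, -6)) = 7.8102 <-- minimum
d((-10, 0), (10, -4)) = 20.3961
d((-5, -6), (10, -4)) = 15.1327

Closest pair: (-10, 0) and (-5, -6) with distance 7.8102

The closest pair is (-10, 0) and (-5, -6) with Euclidean distance 7.8102. For 5 points, brute-force pairwise comparison is shown above. For large n, the divide-and-conquer algorithm (sort by x, recurse on halves, check the dividing strip) achieves O(n log n).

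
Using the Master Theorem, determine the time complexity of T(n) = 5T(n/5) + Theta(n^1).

Master Theorem for T(n) = 5T(n/5) + O(n^1):

a = 5, b = 5, c = 1
log_b(a) = log_5(5) = 1.0000

Case 2: c = 1 = log_5(5) = 1.0000
T(n) = O(n^1 log n) = O(n log n)

For T(n) = 5T(n/5) + O(n^1): log_5(5) = 1.0000. This is Case 2 of the Master Theorem (c = log_b(a), equal work at all levels), giving O(n log n).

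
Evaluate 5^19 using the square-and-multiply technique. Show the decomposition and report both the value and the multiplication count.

Computing 5^19 by squaring (build up from 5^1; each line after the first costs one multiplication):

5^1 = 5
5^2 = (5^1)^2 = 5^2 = 25
5^4 = (5^2)^2 = 25^2 = 625
5^8 = (5^4)^2 = 625^2 = 390625
5^9 = 5 * 5^8 = 5 * 390625 = 1953125
5^18 = (5^9)^2 = 1953125^2 = 3814697265625
5^19 = 5 * 5^18 = 5 * 3814697265625 = 19073486328125

Result: 19073486328125
Multiplications needed: 6 (6 lines after 5^1)

5^19 = 19073486328125. Using exponentiation by squaring, this requires 6 multiplications. The key idea: if the exponent is even, square the half-power; if odd, multiply by the base once.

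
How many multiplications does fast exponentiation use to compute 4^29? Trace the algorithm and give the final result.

Computing 4^29 by squaring (build up from 4^1; each line after the first costs one multiplication):

4^1 = 4
4^2 = (4^1)^2 = 4^2 = 16
4^3 = 4 * 4^2 = 4 * 16 = 64
4^6 = (4^3)^2 = 64^2 = 4096
4^7 = 4 * 4^6 = 4 * 4096 = 16384
4^14 = (4^7)^2 = 16384^2 = 268435456
4^28 = (4^14)^2 = 268435456^2 = 72057594037927936
4^29 = 4 * 4^28 = 4 * 72057594037927936 = 288230376151711744

Result: 288230376151711744
Multiplications needed: 7 (7 lines after 4^1)

4^29 = 288230376151711744. Using exponentiation by squaring, this requires 7 multiplications. The key idea: if the exponent is even, square the half-power; if odd, multiply by the base once.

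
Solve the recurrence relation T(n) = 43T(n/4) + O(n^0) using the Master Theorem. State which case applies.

Master Theorem for T(n) = 43T(n/4) + O(n^0):

a = 43, b = 4, c = 0
log_b(a) = log_4(43) = 2.7131

Case 1: c = 0 < log_4(43) = 2.7131
T(n) = O(n^(log_4 43))

For T(n) = 43T(n/4) + O(n^0): log_4(43) = 2.7131. This is Case 1 of the Master Theorem (c < log_b(a), work dominated by leaves), giving O(n^(log_4 43)).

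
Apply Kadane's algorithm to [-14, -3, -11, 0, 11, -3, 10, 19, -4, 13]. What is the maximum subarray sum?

Using Kadane's algorithm on [-14, -3, -11, 0, 11, -3, 10, 19, -4, 13]:

Scanning through the array:
Position 1 (value -3): max_ending_here = -3, max_so_far = -3
Position 2 (value -11): max_ending_here = -11, max_so_far = -3
Position 3 (value 0): max_ending_here = 0, max_so_far = 0
Position 4 (value 11): max_ending_here = 11, max_so_far = 11
Position 5 (value -3): max_ending_here = 8, max_so_far = 11
Position 6 (value 10): max_ending_here = 18, max_so_far = 18
Position 7 (value 19): max_ending_here = 37, max_so_far = 37
Position 8 (value -4): max_ending_here = 33, max_so_far = 37
Position 9 (value 13): max_ending_here = 46, max_so_far = 46

Maximum subarray: [0, 11, -3, 10, 19, -4, 13]
Maximum sum: 46

The maximum subarray is [0, 11, -3, 10, 19, -4, 13] with sum 46. This subarray runs from index 3 to index 9.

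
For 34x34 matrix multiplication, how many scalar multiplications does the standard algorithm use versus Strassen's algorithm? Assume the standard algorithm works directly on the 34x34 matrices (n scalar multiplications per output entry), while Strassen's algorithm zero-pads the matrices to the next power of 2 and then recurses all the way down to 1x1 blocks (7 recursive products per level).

Matrix multiplication for 34x34 matrices:

Strassen's algorithm requires power-of-2 dimensions. Pad 34x34 to 64x64 (next power of 2).

Standard algorithm: 34^3 = 39304 multiplications
Strassen's algorithm: 7^(log2(64)) = 7^6 = 117649 multiplications
Difference: 39304 - 117649 = -78345 (Strassen uses MORE here due to padding overhead — for small or just-over-power-of-2 n, padding can outweigh the per-level savings)

Standard: 39304 multiplications (34^3). Strassen: 117649 multiplications (7^6, after padding to 64x64). Strassen reduces 8 recursive multiplications to 7 at each level.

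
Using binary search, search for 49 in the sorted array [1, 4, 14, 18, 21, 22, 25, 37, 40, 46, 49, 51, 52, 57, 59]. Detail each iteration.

Binary search for 49 in [1, 4, 14, 18, 21, 22, 25, 37, 40, 46, 49, 51, 52, 57, 59]:

lo=0, hi=14, mid=7, arr[mid]=37 -> 37 < 49, search right half
lo=8, hi=14, mid=11, arr[mid]=51 -> 51 > 49, search left half
lo=8, hi=10, mid=9, arr[mid]=46 -> 46 < 49, search right half
lo=10, hi=10, mid=10, arr[mid]=49 -> Found target at index 10!

Binary search finds 49 at index 10 after 4 comparisons. The search repeatedly halves the search space by comparing with the middle element.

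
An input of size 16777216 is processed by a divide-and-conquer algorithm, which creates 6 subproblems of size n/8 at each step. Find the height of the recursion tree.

For divide and conquer with division factor 8:

Problem sizes at each level:
Level 0: 16777216
Level 1: 2097152
Level 2: 262144
Level 3: 32768
Level 4: 4096
Level 5: 512
Level 6: 64
Level 7: 8
Level 8: 1

The root is level 0 and the size-1 base case is level 8 (the tree spans levels 0 through 8, i.e. 9 levels counting the root), so the depth is the number of divisions: log_8(16777216) = 8

The recursion tree depth is log_8(16777216) = 8. At each level, the problem size is divided by 8, so it takes 8 divisions to reduce to a base case of size 1. The algorithm makes 6 recursive calls at each level.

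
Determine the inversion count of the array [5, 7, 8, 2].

Finding inversions in [5, 7, 8, 2]:

(0, 3): arr[0]=5 > arr[3]=2
(1, 3): arr[1]=7 > arr[3]=2
(2, 3): arr[2]=8 > arr[3]=2

Total inversions: 3

The array has 3 inversion(s): (0,3), (1,3), (2,3). Each pair (i,j) satisfies i < j and arr[i] > arr[j].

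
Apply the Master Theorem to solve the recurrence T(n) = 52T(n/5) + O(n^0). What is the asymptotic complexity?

Master Theorem for T(n) = 52T(n/5) + O(n^0):

a = 52, b = 5, c = 0
log_b(a) = log_5(52) = 2.4550

Case 1: c = 0 < log_5(52) = 2.4550
T(n) = O(n^(log_5 52))

For T(n) = 52T(n/5) + O(n^0): log_5(52) = 2.4550. This is Case 1 of the Master Theorem (c < log_b(a), work dominated by leaves), giving O(n^(log_5 52)).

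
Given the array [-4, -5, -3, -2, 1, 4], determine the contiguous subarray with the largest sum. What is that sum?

Using Kadane's algorithm on [-4, -5, -3, -2, 1, 4]:

Scanning through the array:
Position 1 (value -5): max_ending_here = -5, max_so_far = -4
Position 2 (value -3): max_ending_here = -3, max_so_far = -3
Position 3 (value -2): max_ending_here = -2, max_so_far = -2
Position 4 (value 1): max_ending_here = 1, max_so_far = 1
Position 5 (value 4): max_ending_here = 5, max_so_far = 5

Maximum subarray: [1, 4]
Maximum sum: 5

The maximum subarray is [1, 4] with sum 5. This subarray runs from index 4 to index 5.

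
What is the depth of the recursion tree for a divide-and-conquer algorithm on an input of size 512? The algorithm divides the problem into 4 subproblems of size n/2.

For divide and conquer with division factor 2:

Problem sizes at each level:
Level 0: 512
Level 1: 256
Level 2: 128
Level 3: 64
Level 4: 32
Level 5: 16
Level 6: 8
Level 7: 4
Level 8: 2
Level 9: 1

The root is level 0 and the size-1 base case is level 9 (the tree spans levels 0 through 9, i.e. 10 levels counting the root), so the depth is the number of divisions: log_2(512) = 9

The recursion tree depth is log_2(512) = 9. At each level, the problem size is divided by 2, so it takes 9 divisions to reduce to a base case of size 1. The algorithm makes 4 recursive calls at each level.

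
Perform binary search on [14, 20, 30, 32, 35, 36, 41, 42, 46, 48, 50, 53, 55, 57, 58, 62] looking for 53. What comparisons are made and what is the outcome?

Binary search for 53 in [14, 20, 30, 32, 35, 36, 41, 42, 46, 48, 50, 53, 55, 57, 58, 62]:

lo=0, hi=15, mid=7, arr[mid]=42 -> 42 < 53, search right half
lo=8, hi=15, mid=11, arr[mid]=53 -> Found target at index 11!

Binary search finds 53 at index 11 after 2 comparisons. The search repeatedly halves the search space by comparing with the middle element.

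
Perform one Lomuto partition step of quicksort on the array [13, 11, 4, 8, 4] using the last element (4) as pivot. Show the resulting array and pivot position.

Lomuto partition with pivot = 4:

Initial array: [13, 11, 4, 8, 4]

arr[0]=13 > 4: no swap
arr[1]=11 > 4: no swap
arr[2]=4 <= 4: swap with position 0, array becomes [4, 11, 13, 8, 4]
arr[3]=8 > 4: no swap

Place pivot at position 1: [4, 4, 13, 8, 11]
Pivot position: 1

After partitioning with pivot 4, the array becomes [4, 4, 13, 8, 11]. The pivot is placed at index 1. All elements to the left of the pivot are <= 4, and all elements to the right are > 4.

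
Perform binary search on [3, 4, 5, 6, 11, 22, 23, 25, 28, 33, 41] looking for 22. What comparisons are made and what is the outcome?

Binary search for 22 in [3, 4, 5, 6, 11, 22, 23, 25, 28, 33, 41]:

lo=0, hi=10, mid=5, arr[mid]=22 -> Found target at index 5!

Binary search finds 22 at index 5 after 1 comparisons. The search repeatedly halves the search space by comparing with the middle element.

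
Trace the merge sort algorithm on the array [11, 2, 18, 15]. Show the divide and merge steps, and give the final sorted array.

Merge sort trace:

Split: [11, 2, 18, 15] -> [11, 2] and [18, 15]
  Split: [11, 2] -> [11] and [2]
  Merge: [11] + [2] -> [2, 11]
  Split: [18, 15] -> [18] and [15]
  Merge: [18] + [15] -> [15, 18]
Merge: [2, 11] + [15, 18] -> [2, 11, 15, 18]

Final sorted array: [2, 11, 15, 18]

The merge sort proceeds by recursively splitting the array and merging sorted halves.
After all merges, the sorted array is [2, 11, 15, 18].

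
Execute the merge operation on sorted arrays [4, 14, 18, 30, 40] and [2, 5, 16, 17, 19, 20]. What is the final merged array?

Merging process:

Compare 4 vs 2: take 2 from right. Merged: [2]
Compare 4 vs 5: take 4 from left. Merged: [2, 4]
Compare 14 vs 5: take 5 from right. Merged: [2, 4, 5]
Compare 14 vs 16: take 14 from left. Merged: [2, 4, 5, 14]
Compare 18 vs 16: take 16 from right. Merged: [2, 4, 5, 14, 16]
Compare 18 vs 17: take 17 from right. Merged: [2, 4, 5, 14, 16, 17]
Compare 18 vs 19: take 18 from left. Merged: [2, 4, 5, 14, 16, 17, 18]
Compare 30 vs 19: take 19 from right. Merged: [2, 4, 5, 14, 16, 17, 18, 19]
Compare 30 vs 20: take 20 from right. Merged: [2, 4, 5, 14, 16, 17, 18, 19, 20]
Append remaining from left: [30, 40]. Merged: [2, 4, 5, 14, 16, 17, 18, 19, 20, 30, 40]

Final merged array: [2, 4, 5, 14, 16, 17, 18, 19, 20, 30, 40]
Total comparisons: 9

The merged array is [2, 4, 5, 14, 16, 17, 18, 19, 20, 30, 40], requiring 9 comparisons. The merge step runs in O(n) time where n is the total number of elements.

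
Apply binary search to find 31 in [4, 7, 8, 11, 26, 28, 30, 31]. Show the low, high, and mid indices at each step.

Binary search for 31 in [4, 7, 8, 11, 26, 28, 30, 31]:

lo=0, hi=7, mid=3, arr[mid]=11 -> 11 < 31, search right half
lo=4, hi=7, mid=5, arr[mid]=28 -> 28 < 31, search right half
lo=6, hi=7, mid=6, arr[mid]=30 -> 30 < 31, search right half
lo=7, hi=7, mid=7, arr[mid]=31 -> Found target at index 7!

Binary search finds 31 at index 7 after 4 comparisons. The search repeatedly halves the search space by comparing with the middle element.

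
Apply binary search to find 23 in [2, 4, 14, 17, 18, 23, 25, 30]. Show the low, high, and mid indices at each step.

Binary search for 23 in [2, 4, 14, 17, 18, 23, 25, 30]:

lo=0, hi=7, mid=3, arr[mid]=17 -> 17 < 23, search right half
lo=4, hi=7, mid=5, arr[mid]=23 -> Found target at index 5!

Binary search finds 23 at index 5 after 2 comparisons. The search repeatedly halves the search space by comparing with the middle element.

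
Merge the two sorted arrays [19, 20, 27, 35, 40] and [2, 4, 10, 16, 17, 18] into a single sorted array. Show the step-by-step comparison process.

Merging process:

Compare 19 vs 2: take 2 from right. Merged: [2]
Compare 19 vs 4: take 4 from right. Merged: [2, 4]
Compare 19 vs 10: take 10 from right. Merged: [2, 4, 10]
Compare 19 vs 16: take 16 from right. Merged: [2, 4, 10, 16]
Compare 19 vs 17: take 17 from right. Merged: [2, 4, 10, 16, 17]
Compare 19 vs 18: take 18 from right. Merged: [2, 4, 10, 16, 17, 18]
Append remaining from left: [19, 20, 27, 35, 40]. Merged: [2, 4, 10, 16, 17, 18, 19, 20, 27, 35, 40]

Final merged array: [2, 4, 10, 16, 17, 18, 19, 20, 27, 35, 40]
Total comparisons: 6

The merged array is [2, 4, 10, 16, 17, 18, 19, 20, 27, 35, 40], requiring 6 comparisons. The merge step runs in O(n) time where n is the total number of elements.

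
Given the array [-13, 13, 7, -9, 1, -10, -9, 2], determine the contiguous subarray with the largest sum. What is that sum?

Using Kadane's algorithm on [-13, 13, 7, -9, 1, -10, -9, 2]:

Scanning through the array:
Position 1 (value 13): max_ending_here = 13, max_so_far = 13
Position 2 (value 7): max_ending_here = 20, max_so_far = 20
Position 3 (value -9): max_ending_here = 11, max_so_far = 20
Position 4 (value 1): max_ending_here = 12, max_so_far = 20
Position 5 (value -10): max_ending_here = 2, max_so_far = 20
Position 6 (value -9): max_ending_here = -7, max_so_far = 20
Position 7 (value 2): max_ending_here = 2, max_so_far = 20

Maximum subarray: [13, 7]
Maximum sum: 20

The maximum subarray is [13, 7] with sum 20. This subarray runs from index 1 to index 2.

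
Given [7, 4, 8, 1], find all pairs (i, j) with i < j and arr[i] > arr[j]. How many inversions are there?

Finding inversions in [7, 4, 8, 1]:

(0, 1): arr[0]=7 > arr[1]=4
(0, 3): arr[0]=7 > arr[3]=1
(1, 3): arr[1]=4 > arr[3]=1
(2, 3): arr[2]=8 > arr[3]=1

Total inversions: 4

The array has 4 inversion(s): (0,1), (0,3), (1,3), (2,3). Each pair (i,j) satisfies i < j and arr[i] > arr[j].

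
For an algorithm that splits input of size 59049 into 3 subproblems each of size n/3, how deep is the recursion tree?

For divide and conquer with division factor 3:

Problem sizes at each level:
Level 0: 59049
Level 1: 19683
Level 2: 6561
Level 3: 2187
Level 4: 729
Level 5: 243
Level 6: 81
Level 7: 27
Level 8: 9
Level 9: 3
Level 10: 1

The root is level 0 and the size-1 base case is level 10 (the tree spans levels 0 through 10, i.e. 11 levels counting the root), so the depth is the number of divisions: log_3(59049) = 10

The recursion tree depth is log_3(59049) = 10. At each level, the problem size is divided by 3, so it takes 10 divisions to reduce to a base case of size 1. The algorithm makes 3 recursive calls at each level.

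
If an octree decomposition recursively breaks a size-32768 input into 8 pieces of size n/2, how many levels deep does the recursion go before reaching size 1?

For divide and conquer with division factor 2:

Problem sizes at each level:
Level 0: 32768
Level 1: 16384
Level 2: 8192
Level 3: 4096
Level 4: 2048
Level 5: 1024
Level 6: 512
Level 7: 256
Level 8: 128
Level 9: 64
Level 10: 32
Level 11: 16
Level 12: 8
Level 13: 4
Level 14: 2
Level 15: 1

The root is level 0 and the size-1 base case is level 15 (the tree spans levels 0 through 15, i.e. 16 levels counting the root), so the depth is the number of divisions: log_2(32768) = 15

The recursion tree depth is log_2(32768) = 15. At each level, the problem size is divided by 2, so it takes 15 divisions to reduce to a base case of size 1. The algorithm makes 8 recursive calls at each level.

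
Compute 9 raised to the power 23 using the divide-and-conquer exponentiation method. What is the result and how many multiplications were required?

Computing 9^23 by squaring (build up from 9^1; each line after the first costs one multiplication):

9^1 = 9
9^2 = (9^1)^2 = 9^2 = 81
9^4 = (9^2)^2 = 81^2 = 6561
9^5 = 9 * 9^4 = 9 * 6561 = 59049
9^10 = (9^5)^2 = 59049^2 = 3486784401
9^11 = 9 * 9^10 = 9 * 3486784401 = 31381059609
9^22 = (9^11)^2 = 31381059609^2 = 984770902183611232881
9^23 = 9 * 9^22 = 9 * 984770902183611232881 = 8862938119652501095929

Result: 8862938119652501095929
Multiplications needed: 7 (7 lines after 9^1)

9^23 = 8862938119652501095929. Using exponentiation by squaring, this requires 7 multiplications. The key idea: if the exponent is even, square the half-power; if odd, multiply by the base once.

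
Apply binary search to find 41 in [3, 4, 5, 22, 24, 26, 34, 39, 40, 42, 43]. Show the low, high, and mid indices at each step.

Binary search for 41 in [3, 4, 5, 22, 24, 26, 34, 39, 40, 42, 43]:

lo=0, hi=10, mid=5, arr[mid]=26 -> 26 < 41, search right half
lo=6, hi=10, mid=8, arr[mid]=40 -> 40 < 41, search right half
lo=9, hi=10, mid=9, arr[mid]=42 -> 42 > 41, search left half
lo=9 > hi=8, target 41 not found

Binary search determines that 41 is not in the array after 3 comparisons. The search space was exhausted without finding the target.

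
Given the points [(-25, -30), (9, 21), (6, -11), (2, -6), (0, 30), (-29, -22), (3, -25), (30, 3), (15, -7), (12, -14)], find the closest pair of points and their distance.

Computing all pairwise distances among 10 points:

d((-25, -30), (9, 21)) = 61.2944
d((-25, -30), (6, -11)) = 36.3593
d((-25, -30), (2, -6)) = 36.1248
d((-25, -30), (0, 30)) = 65.0
d((-25, -30), (-29, -22)) = 8.9443
d((-25, -30), (3, -25)) = 28.4429
d((-25, -30), (30, 3)) = 64.1405
d((-25, -30), (15, -7)) = 46.1411
d((-25, -30), (12, -14)) = 40.3113
d((9, 21), (6, -11)) = 32.1403
d((9, 21), (2, -6)) = 27.8927
d((9, 21), (0, 30)) = 12.7279
d((9, 21), (-29, -22)) = 57.3847
d((9, 21), (3, -25)) = 46.3897
d((9, 21), (30, 3)) = 27.6586
d((9, 21), (15, -7)) = 28.6356
d((9, 21), (12, -14)) = 35.1283
d((6, -11), (2, -6)) = 6.4031 <-- minimum
d((6, -11), (0, 30)) = 41.4367
d((6, -11), (-29, -22)) = 36.6879
d((6, -11), (3, -25)) = 14.3178
d((6, -11), (30, 3)) = 27.7849
d((6, -11), (15, -7)) = 9.8489
d((6, -11), (12, -14)) = 6.7082
d((2, -6), (0, 30)) = 36.0555
d((2, -6), (-29, -22)) = 34.8855
d((2, -6), (3, -25)) = 19.0263
d((2, -6), (30, 3)) = 29.4109
d((2, -6), (15, -7)) = 13.0384
d((2, -6), (12, -14)) = 12.8062
d((0, 30), (-29, -22)) = 59.5399
d((0, 30), (3, -25)) = 55.0818
d((0, 30), (30, 3)) = 40.3609
d((0, 30), (15, -7)) = 39.9249
d((0, 30), (12, -14)) = 45.607
d((-29, -22), (3, -25)) = 32.1403
d((-29, -22), (30, 3)) = 64.0781
d((-29, -22), (15, -7)) = 46.4866
d((-29, -22), (12, -14)) = 41.7732
d((3, -25), (30, 3)) = 38.8973
d((3, -25), (15, -7)) = 21.6333
d((3, -25), (12, -14)) = 14.2127
d((30, 3), (15, -7)) = 18.0278
d((30, 3), (12, -14)) = 24.7588
d((15, -7), (12, -14)) = 7.6158

Closest pair: (6, -11) and (2, -6) with distance 6.4031

The closest pair is (6, -11) and (2, -6) with Euclidean distance 6.4031. For 10 points, brute-force pairwise comparison is shown above. For large n, the divide-and-conquer algorithm (sort by x, recurse on halves, check the dividing strip) achieves O(n log n).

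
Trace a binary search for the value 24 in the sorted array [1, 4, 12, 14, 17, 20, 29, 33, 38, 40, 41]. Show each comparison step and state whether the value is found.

Binary search for 24 in [1, 4, 12, 14, 17, 20, 29, 33, 38, 40, 41]:

lo=0, hi=10, mid=5, arr[mid]=20 -> 20 < 24, search right half
lo=6, hi=10, mid=8, arr[mid]=38 -> 38 > 24, search left half
lo=6, hi=7, mid=6, arr[mid]=29 -> 29 > 24, search left half
lo=6 > hi=5, target 24 not found

Binary search determines that 24 is not in the array after 3 comparisons. The search space was exhausted without finding the target.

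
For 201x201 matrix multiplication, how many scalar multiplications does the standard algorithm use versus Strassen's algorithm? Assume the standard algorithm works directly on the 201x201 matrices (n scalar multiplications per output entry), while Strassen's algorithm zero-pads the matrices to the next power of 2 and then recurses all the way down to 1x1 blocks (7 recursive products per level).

Matrix multiplication for 201x201 matrices:

Strassen's algorithm requires power-of-2 dimensions. Pad 201x201 to 256x256 (next power of 2).

Standard algorithm: 201^3 = 8120601 multiplications
Strassen's algorithm: 7^(log2(256)) = 7^8 = 5764801 multiplications
Savings: 8120601 - 5764801 = 2355800 multiplications

Standard: 8120601 multiplications (201^3). Strassen: 5764801 multiplications (7^8, after padding to 256x256). Strassen reduces 8 recursive multiplications to 7 at each level.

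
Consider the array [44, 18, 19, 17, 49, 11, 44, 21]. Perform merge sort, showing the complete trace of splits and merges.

Merge sort trace:

Split: [44, 18, 19, 17, 49, 11, 44, 21] -> [44, 18, 19, 17] and [49, 11, 44, 21]
  Split: [44, 18, 19, 17] -> [44, 18] and [19, 17]
    Split: [44, 18] -> [44] and [18]
    Merge: [44] + [18] -> [18, 44]
    Split: [19, 17] -> [19] and [17]
    Merge: [19] + [17] -> [17, 19]
  Merge: [18, 44] + [17, 19] -> [17, 18, 19, 44]
  Split: [49, 11, 44, 21] -> [49, 11] and [44, 21]
    Split: [49, 11] -> [49] and [11]
    Merge: [49] + [11] -> [11, 49]
    Split: [44, 21] -> [44] and [21]
    Merge: [44] + [21] -> [21, 44]
  Merge: [11, 49] + [21, 44] -> [11, 21, 44, 49]
Merge: [17, 18, 19, 44] + [11, 21, 44, 49] -> [11, 17, 18, 19, 21, 44, 44, 49]

Final sorted array: [11, 17, 18, 19, 21, 44, 44, 49]

The merge sort proceeds by recursively splitting the array and merging sorted halves.
After all merges, the sorted array is [11, 17, 18, 19, 21, 44, 44, 49].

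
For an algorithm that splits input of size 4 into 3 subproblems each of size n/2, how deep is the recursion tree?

For divide and conquer with division factor 2:

Problem sizes at each level:
Level 0: 4
Level 1: 2
Level 2: 1

The root is level 0 and the size-1 base case is level 2 (the tree spans levels 0 through 2, i.e. 3 levels counting the root), so the depth is the number of divisions: log_2(4) = 2

The recursion tree depth is log_2(4) = 2. At each level, the problem size is divided by 2, so it takes 2 divisions to reduce to a base case of size 1. The algorithm makes 3 recursive calls at each level.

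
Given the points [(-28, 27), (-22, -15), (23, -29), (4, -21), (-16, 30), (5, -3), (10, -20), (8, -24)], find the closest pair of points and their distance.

Computing all pairwise distances among 8 points:

d((-28, 27), (-22, -15)) = 42.4264
d((-28, 27), (23, -29)) = 75.743
d((-28, 27), (4, -21)) = 57.6888
d((-28, 27), (-16, 30)) = 12.3693
d((-28, 27), (5, -3)) = 44.5982
d((-28, 27), (10, -20)) = 60.4401
d((-28, 27), (8, -24)) = 62.426
d((-22, -15), (23, -29)) = 47.1275
d((-22, -15), (4, -21)) = 26.6833
d((-22, -15), (-16, 30)) = 45.3982
d((-22, -15), (5, -3)) = 29.5466
d((-22, -15), (10, -20)) = 32.3883
d((-22, -15), (8, -24)) = 31.3209
d((23, -29), (4, -21)) = 20.6155
d((23, -29), (-16, 30)) = 70.7248
d((23, -29), (5, -3)) = 31.6228
d((23, -29), (10, -20)) = 15.8114
d((23, -29), (8, -24)) = 15.8114
d((4, -21), (-16, 30)) = 54.7814
d((4, -21), (5, -3)) = 18.0278
d((4, -21), (10, -20)) = 6.0828
d((4, -21), (8, -24)) = 5.0
d((-16, 30), (5, -3)) = 39.1152
d((-16, 30), (10, -20)) = 56.356
d((-16, 30), (8, -24)) = 59.0931
d((5, -3), (10, -20)) = 17.72
d((5, -3), (8, -24)) = 21.2132
d((10, -20), (8, -24)) = 4.4721 <-- minimum

Closest pair: (10, -20) and (8, -24) with distance 4.4721

The closest pair is (10, -20) and (8, -24) with Euclidean distance 4.4721. For 8 points, brute-force pairwise comparison is shown above. For large n, the divide-and-conquer algorithm (sort by x, recurse on halves, check the dividing strip) achieves O(n log n).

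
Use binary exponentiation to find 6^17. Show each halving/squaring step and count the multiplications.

Computing 6^17 by squaring (build up from 6^1; each line after the first costs one multiplication):

6^1 = 6
6^2 = (6^1)^2 = 6^2 = 36
6^4 = (6^2)^2 = 36^2 = 1296
6^8 = (6^4)^2 = 1296^2 = 1679616
6^16 = (6^8)^2 = 1679616^2 = 2821109907456
6^17 = 6 * 6^16 = 6 * 2821109907456 = 16926659444736

Result: 16926659444736
Multiplications needed: 5 (5 lines after 6^1)

6^17 = 16926659444736. Using exponentiation by squaring, this requires 5 multiplications. The key idea: if the exponent is even, square the half-power; if odd, multiply by the base once.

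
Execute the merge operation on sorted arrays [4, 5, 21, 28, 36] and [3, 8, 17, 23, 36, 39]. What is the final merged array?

Merging process:

Compare 4 vs 3: take 3 from right. Merged: [3]
Compare 4 vs 8: take 4 from left. Merged: [3, 4]
Compare 5 vs 8: take 5 from left. Merged: [3, 4, 5]
Compare 21 vs 8: take 8 from right. Merged: [3, 4, 5, 8]
Compare 21 vs 17: take 17 from right. Merged: [3, 4, 5, 8, 17]
Compare 21 vs 23: take 21 from left. Merged: [3, 4, 5, 8, 17, 21]
Compare 28 vs 23: take 23 from right. Merged: [3, 4, 5, 8, 17, 21, 23]
Compare 28 vs 36: take 28 from left. Merged: [3, 4, 5, 8, 17, 21, 23, 28]
Compare 36 vs 36: take 36 from left. Merged: [3, 4, 5, 8, 17, 21, 23, 28, 36]
Append remaining from right: [36, 39]. Merged: [3, 4, 5, 8, 17, 21, 23, 28, 36, 36, 39]

Final merged array: [3, 4, 5, 8, 17, 21, 23, 28, 36, 36, 39]
Total comparisons: 9

The merged array is [3, 4, 5, 8, 17, 21, 23, 28, 36, 36, 39], requiring 9 comparisons. The merge step runs in O(n) time where n is the total number of elements.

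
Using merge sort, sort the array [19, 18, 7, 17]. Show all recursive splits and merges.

Merge sort trace:

Split: [19, 18, 7, 17] -> [19, 18] and [7, 17]
  Split: [19, 18] -> [19] and [18]
  Merge: [19] + [18] -> [18, 19]
  Split: [7, 17] -> [7] and [17]
  Merge: [7] + [17] -> [7, 17]
Merge: [18, 19] + [7, 17] -> [7, 17, 18, 19]

Final sorted array: [7, 17, 18, 19]

The merge sort proceeds by recursively splitting the array and merging sorted halves.
After all merges, the sorted array is [7, 17, 18, 19].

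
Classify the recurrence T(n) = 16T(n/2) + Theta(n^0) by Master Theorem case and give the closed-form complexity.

Master Theorem for T(n) = 16T(n/2) + O(n^0):

a = 16, b = 2, c = 0
log_b(a) = log_2(16) = 4.0000

Case 1: c = 0 < log_2(16) = 4.0000
T(n) = O(n^(log_2 16)) = O(n^4)

For T(n) = 16T(n/2) + O(n^0): log_2(16) = 4.0000. This is Case 1 of the Master Theorem (c < log_b(a), work dominated by leaves), giving O(n^4).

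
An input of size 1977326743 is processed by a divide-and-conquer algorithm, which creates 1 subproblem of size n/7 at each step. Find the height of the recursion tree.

For divide and conquer with division factor 7:

Problem sizes at each level:
Level 0: 1977326743
Level 1: 282475249
Level 2: 40353607
Level 3: 5764801
Level 4: 823543
Level 5: 117649
Level 6: 16807
Level 7: 2401
Level 8: 343
Level 9: 49
Level 10: 7
Level 11: 1

The root is level 0 and the size-1 base case is level 11 (the tree spans levels 0 through 11, i.e. 12 levels counting the root), so the depth is the number of divisions: log_7(1977326743) = 11

The recursion tree depth is log_7(1977326743) = 11. At each level, the problem size is divided by 7, so it takes 11 divisions to reduce to a base case of size 1. The algorithm makes 1 recursive call at each level.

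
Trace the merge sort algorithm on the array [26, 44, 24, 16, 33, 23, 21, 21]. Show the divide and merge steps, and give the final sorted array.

Merge sort trace:

Split: [26, 44, 24, 16, 33, 23, 21, 21] -> [26, 44, 24, 16] and [33, 23, 21, 21]
  Split: [26, 44, 24, 16] -> [26, 44] and [24, 16]
    Split: [26, 44] -> [26] and [44]
    Merge: [26] + [44] -> [26, 44]
    Split: [24, 16] -> [24] and [16]
    Merge: [24] + [16] -> [16, 24]
  Merge: [26, 44] + [16, 24] -> [16, 24, 26, 44]
  Split: [33, 23, 21, 21] -> [33, 23] and [21, 21]
    Split: [33, 23] -> [33] and [23]
    Merge: [33] + [23] -> [23, 33]
    Split: [21, 21] -> [21] and [21]
    Merge: [21] + [21] -> [21, 21]
  Merge: [23, 33] + [21, 21] -> [21, 21, 23, 33]
Merge: [16, 24, 26, 44] + [21, 21, 23, 33] -> [16, 21, 21, 23, 24, 26, 33, 44]

Final sorted array: [16, 21, 21, 23, 24, 26, 33, 44]

The merge sort proceeds by recursively splitting the array and merging sorted halves.
After all merges, the sorted array is [16, 21, 21, 23, 24, 26, 33, 44].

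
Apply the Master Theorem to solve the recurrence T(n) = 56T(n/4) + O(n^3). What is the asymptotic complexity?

Master Theorem for T(n) = 56T(n/4) + O(n^3):

a = 56, b = 4, c = 3
log_b(a) = log_4(56) = 2.9037

Case 3: c = 3 > log_4(56) = 2.9037
T(n) = O(n^3) = O(n^3)

For T(n) = 56T(n/4) + O(n^3): log_4(56) = 2.9037. This is Case 3 of the Master Theorem (c > log_b(a), work dominated by root), giving O(n^3).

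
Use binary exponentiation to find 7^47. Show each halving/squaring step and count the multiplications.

Computing 7^47 by squaring (build up from 7^1; each line after the first costs one multiplication):

7^1 = 7
7^2 = (7^1)^2 = 7^2 = 49
7^4 = (7^2)^2 = 49^2 = 2401
7^5 = 7 * 7^4 = 7 * 2401 = 16807
7^10 = (7^5)^2 = 16807^2 = 282475249
7^11 = 7 * 7^10 = 7 * 282475249 = 1977326743
7^22 = (7^11)^2 = 1977326743^2 = 3909821048582988049
7^23 = 7 * 7^22 = 7 * 3909821048582988049 = 27368747340080916343
7^46 = (7^23)^2 = 27368747340080916343^2 = 749048330965186233494494102694564493649
7^47 = 7 * 7^46 = 7 * 749048330965186233494494102694564493649 = 5243338316756303634461458718861951455543

Result: 5243338316756303634461458718861951455543
Multiplications needed: 9 (9 lines after 7^1)

7^47 = 5243338316756303634461458718861951455543. Using exponentiation by squaring, this requires 9 multiplications. The key idea: if the exponent is even, square the half-power; if odd, multiply by the base once.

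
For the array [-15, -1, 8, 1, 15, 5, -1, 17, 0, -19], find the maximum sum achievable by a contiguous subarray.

Using Kadane's algorithm on [-15, -1, 8, 1, 15, 5, -1, 17, 0, -19]:

Scanning through the array:
Position 1 (value -1): max_ending_here = -1, max_so_far = -1
Position 2 (value 8): max_ending_here = 8, max_so_far = 8
Position 3 (value 1): max_ending_here = 9, max_so_far = 9
Position 4 (value 15): max_ending_here = 24, max_so_far = 24
Position 5 (value 5): max_ending_here = 29, max_so_far = 29
Position 6 (value -1): max_ending_here = 28, max_so_far = 29
Position 7 (value 17): max_ending_here = 45, max_so_far = 45
Position 8 (value 0): max_ending_here = 45, max_so_far = 45
Position 9 (value -19): max_ending_here = 26, max_so_far = 45

Maximum subarray: [8, 1, 15, 5, -1, 17]
Maximum sum: 45

The maximum subarray is [8, 1, 15, 5, -1, 17] with sum 45. This subarray runs from index 2 to index 7.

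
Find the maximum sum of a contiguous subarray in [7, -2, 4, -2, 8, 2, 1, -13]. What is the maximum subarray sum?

Using Kadane's algorithm on [7, -2, 4, -2, 8, 2, 1, -13]:

Scanning through the array:
Position 1 (value -2): max_ending_here = 5, max_so_far = 7
Position 2 (value 4): max_ending_here = 9, max_so_far = 9
Position 3 (value -2): max_ending_here = 7, max_so_far = 9
Position 4 (value 8): max_ending_here = 15, max_so_far = 15
Position 5 (value 2): max_ending_here = 17, max_so_far = 17
Position 6 (value 1): max_ending_here = 18, max_so_far = 18
Position 7 (value -13): max_ending_here = 5, max_so_far = 18

Maximum subarray: [7, -2, 4, -2, 8, 2, 1]
Maximum sum: 18

The maximum subarray is [7, -2, 4, -2, 8, 2, 1] with sum 18. This subarray runs from index 0 to index 6.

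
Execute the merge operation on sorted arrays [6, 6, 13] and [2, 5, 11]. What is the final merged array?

Merging process:

Compare 6 vs 2: take 2 from right. Merged: [2]
Compare 6 vs 5: take 5 from right. Merged: [2, 5]
Compare 6 vs 11: take 6 from left. Merged: [2, 5, 6]
Compare 6 vs 11: take 6 from left. Merged: [2, 5, 6, 6]
Compare 13 vs 11: take 11 from right. Merged: [2, 5, 6, 6, 11]
Append remaining from left: [13]. Merged: [2, 5, 6, 6, 11, 13]

Final merged array: [2, 5, 6, 6, 11, 13]
Total comparisons: 5

The merged array is [2, 5, 6, 6, 11, 13], requiring 5 comparisons. The merge step runs in O(n) time where n is the total number of elements.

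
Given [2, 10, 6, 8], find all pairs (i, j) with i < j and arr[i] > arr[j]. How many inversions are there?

Finding inversions in [2, 10, 6, 8]:

(1, 2): arr[1]=10 > arr[2]=6
(1, 3): arr[1]=10 > arr[3]=8

Total inversions: 2

The array has 2 inversion(s): (1,2), (1,3). Each pair (i,j) satisfies i < j and arr[i] > arr[j].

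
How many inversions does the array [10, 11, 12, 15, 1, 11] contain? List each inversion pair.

Finding inversions in [10, 11, 12, 15, 1, 11]:

(0, 4): arr[0]=10 > arr[4]=1
(1, 4): arr[1]=11 > arr[4]=1
(2, 4): arr[2]=12 > arr[4]=1
(2, 5): arr[2]=12 > arr[5]=11
(3, 4): arr[3]=15 > arr[4]=1
(3, 5): arr[3]=15 > arr[5]=11

Total inversions: 6

The array has 6 inversion(s): (0,4), (1,4), (2,4), (2,5), (3,4), (3,5). Each pair (i,j) satisfies i < j and arr[i] > arr[j].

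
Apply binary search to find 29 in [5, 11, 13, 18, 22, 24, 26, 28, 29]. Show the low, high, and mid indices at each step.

Binary search for 29 in [5, 11, 13, 18, 22, 24, 26, 28, 29]:

lo=0, hi=8, mid=4, arr[mid]=22 -> 22 < 29, search right half
lo=5, hi=8, mid=6, arr[mid]=26 -> 26 < 29, search right half
lo=7, hi=8, mid=7, arr[mid]=28 -> 28 < 29, search right half
lo=8, hi=8, mid=8, arr[mid]=29 -> Found target at index 8!

Binary search finds 29 at index 8 after 4 comparisons. The search repeatedly halves the search space by comparing with the middle element.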